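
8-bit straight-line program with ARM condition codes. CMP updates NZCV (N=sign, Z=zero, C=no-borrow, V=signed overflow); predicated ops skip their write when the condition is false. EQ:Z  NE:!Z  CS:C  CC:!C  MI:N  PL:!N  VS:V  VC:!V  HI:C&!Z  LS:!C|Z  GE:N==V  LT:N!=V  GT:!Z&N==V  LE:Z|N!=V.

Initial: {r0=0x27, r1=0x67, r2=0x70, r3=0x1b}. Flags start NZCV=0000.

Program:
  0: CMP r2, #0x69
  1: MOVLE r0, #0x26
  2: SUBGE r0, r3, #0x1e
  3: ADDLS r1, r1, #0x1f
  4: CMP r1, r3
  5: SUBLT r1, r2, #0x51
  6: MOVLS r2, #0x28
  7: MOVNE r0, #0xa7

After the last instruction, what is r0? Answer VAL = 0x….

0: ✓ CMP  NZCV=0010
1: · MOVLE
2: ✓ SUBGE  r0←0xfd
3: · ADDLS
4: ✓ CMP  NZCV=0010
5: · SUBLT
6: · MOVLS
7: ✓ MOVNE  r0←0xa7

VAL = 0xa7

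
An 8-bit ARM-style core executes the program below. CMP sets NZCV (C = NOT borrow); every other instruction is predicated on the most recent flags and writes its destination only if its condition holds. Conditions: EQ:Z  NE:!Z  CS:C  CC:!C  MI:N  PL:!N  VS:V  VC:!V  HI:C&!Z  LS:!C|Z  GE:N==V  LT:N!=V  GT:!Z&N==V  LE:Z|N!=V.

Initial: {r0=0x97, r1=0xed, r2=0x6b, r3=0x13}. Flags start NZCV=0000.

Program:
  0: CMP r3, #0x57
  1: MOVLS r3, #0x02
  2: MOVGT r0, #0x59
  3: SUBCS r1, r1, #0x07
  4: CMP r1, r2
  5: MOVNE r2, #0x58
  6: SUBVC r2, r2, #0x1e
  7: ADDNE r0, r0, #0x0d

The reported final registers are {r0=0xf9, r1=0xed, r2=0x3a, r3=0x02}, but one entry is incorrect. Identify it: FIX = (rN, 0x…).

FIX = (r0, 0xa4)

[0] flags=1000 → (cmp)
[1] flags=1000 LS?T → r3=0x02
[2] flags=1000 GT?F → skip
[3] flags=1000 CS?F → skip
[4] flags=1010 → (cmp)
[5] flags=1010 NE?T → r2=0x58
[6] flags=1010 VC?T → r2=0x3a
[7] flags=1010 NE?T → r0=0xa4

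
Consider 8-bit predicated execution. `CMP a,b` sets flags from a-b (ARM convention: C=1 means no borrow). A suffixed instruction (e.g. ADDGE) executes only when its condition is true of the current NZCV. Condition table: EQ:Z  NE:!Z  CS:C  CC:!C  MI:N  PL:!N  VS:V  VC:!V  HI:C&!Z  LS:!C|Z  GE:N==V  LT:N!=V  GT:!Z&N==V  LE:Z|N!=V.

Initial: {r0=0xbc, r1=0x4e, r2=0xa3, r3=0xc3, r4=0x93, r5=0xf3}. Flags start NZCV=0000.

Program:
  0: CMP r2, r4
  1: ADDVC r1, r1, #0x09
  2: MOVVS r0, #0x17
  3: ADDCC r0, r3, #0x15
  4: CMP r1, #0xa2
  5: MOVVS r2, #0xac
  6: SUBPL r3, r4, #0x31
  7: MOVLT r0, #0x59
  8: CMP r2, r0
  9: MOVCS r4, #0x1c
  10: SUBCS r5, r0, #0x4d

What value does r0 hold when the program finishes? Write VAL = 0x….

[0] flags=0010 → (cmp)
[1] flags=0010 VC?T → r1=0x57
[2] flags=0010 VS?F → skip
[3] flags=0010 CC?F → skip
[4] flags=1001 → (cmp)
[5] flags=1001 VS?T → r2=0xac
[6] flags=1001 PL?F → skip
[7] flags=1001 LT?F → skip
[8] flags=1000 → (cmp)
[9] flags=1000 CS?F → skip
[10] flags=1000 CS?F → skip

VAL = 0xbc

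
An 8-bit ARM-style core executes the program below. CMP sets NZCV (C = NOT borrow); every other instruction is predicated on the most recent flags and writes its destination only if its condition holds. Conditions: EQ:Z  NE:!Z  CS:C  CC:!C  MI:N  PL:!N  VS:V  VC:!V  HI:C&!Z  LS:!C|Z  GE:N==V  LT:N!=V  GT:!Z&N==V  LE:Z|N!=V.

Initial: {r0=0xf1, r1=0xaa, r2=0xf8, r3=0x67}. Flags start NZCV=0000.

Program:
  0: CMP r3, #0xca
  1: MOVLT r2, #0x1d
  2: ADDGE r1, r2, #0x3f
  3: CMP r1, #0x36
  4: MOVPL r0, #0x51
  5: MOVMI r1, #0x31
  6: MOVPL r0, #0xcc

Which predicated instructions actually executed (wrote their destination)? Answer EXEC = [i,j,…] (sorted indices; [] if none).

0: ✓ CMP  NZCV=1001
1: · MOVLT
2: ✓ ADDGE  r1←0x37
3: ✓ CMP  NZCV=0010
4: ✓ MOVPL  r0←0x51
5: · MOVMI
6: ✓ MOVPL  r0←0xcc

EXEC = [2,4,6]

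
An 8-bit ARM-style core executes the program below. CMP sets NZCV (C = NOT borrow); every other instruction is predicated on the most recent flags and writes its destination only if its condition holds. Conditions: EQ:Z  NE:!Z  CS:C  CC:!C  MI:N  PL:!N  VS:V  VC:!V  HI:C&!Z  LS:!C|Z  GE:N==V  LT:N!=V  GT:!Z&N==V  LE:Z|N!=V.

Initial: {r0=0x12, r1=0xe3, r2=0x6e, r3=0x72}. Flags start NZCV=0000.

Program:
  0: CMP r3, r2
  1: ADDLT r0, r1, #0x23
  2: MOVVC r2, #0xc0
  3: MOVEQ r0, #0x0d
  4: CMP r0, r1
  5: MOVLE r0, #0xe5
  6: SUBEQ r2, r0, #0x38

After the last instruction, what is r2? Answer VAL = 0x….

[0] flags=0010 → (cmp)
[1] flags=0010 LT?F → skip
[2] flags=0010 VC?T → r2=0xc0
[3] flags=0010 EQ?F → skip
[4] flags=0000 → (cmp)
[5] flags=0000 LE?F → skip
[6] flags=0000 EQ?F → skip

VAL = 0xc0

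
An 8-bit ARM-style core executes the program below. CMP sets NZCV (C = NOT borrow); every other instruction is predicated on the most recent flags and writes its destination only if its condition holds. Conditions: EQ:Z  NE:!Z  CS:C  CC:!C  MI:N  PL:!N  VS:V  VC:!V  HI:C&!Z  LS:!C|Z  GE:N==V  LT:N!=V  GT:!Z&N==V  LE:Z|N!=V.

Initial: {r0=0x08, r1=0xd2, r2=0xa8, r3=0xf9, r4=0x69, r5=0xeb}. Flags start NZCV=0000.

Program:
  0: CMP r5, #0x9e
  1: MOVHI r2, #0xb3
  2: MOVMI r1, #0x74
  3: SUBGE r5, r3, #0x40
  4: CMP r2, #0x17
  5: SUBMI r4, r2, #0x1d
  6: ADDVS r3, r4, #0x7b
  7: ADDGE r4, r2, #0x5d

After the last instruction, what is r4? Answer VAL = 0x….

VAL = 0x96

[0] flags=0010 → (cmp)
[1] flags=0010 HI?T → r2=0xb3
[2] flags=0010 MI?F → skip
[3] flags=0010 GE?T → r5=0xb9
[4] flags=1010 → (cmp)
[5] flags=1010 MI?T → r4=0x96
[6] flags=1010 VS?F → skip
[7] flags=1010 GE?F → skip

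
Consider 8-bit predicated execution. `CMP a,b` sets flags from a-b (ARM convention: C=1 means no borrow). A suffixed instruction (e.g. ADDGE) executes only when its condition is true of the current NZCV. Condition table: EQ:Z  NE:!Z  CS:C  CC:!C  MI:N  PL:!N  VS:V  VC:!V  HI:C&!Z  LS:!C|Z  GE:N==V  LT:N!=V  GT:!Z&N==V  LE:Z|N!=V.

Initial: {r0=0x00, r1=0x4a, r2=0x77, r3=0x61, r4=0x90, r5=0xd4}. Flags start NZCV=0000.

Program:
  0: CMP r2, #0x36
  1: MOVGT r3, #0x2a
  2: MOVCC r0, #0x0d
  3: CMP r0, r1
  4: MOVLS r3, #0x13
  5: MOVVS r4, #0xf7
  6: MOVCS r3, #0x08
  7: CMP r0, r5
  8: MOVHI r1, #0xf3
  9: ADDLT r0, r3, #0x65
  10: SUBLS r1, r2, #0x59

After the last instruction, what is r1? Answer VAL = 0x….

0: ✓ CMP  NZCV=0010
1: ✓ MOVGT  r3←0x2a
2: · MOVCC
3: ✓ CMP  NZCV=1000
4: ✓ MOVLS  r3←0x13
5: · MOVVS
6: · MOVCS
7: ✓ CMP  NZCV=0000
8: · MOVHI
9: · ADDLT
10: ✓ SUBLS  r1←0x1e

VAL = 0x1e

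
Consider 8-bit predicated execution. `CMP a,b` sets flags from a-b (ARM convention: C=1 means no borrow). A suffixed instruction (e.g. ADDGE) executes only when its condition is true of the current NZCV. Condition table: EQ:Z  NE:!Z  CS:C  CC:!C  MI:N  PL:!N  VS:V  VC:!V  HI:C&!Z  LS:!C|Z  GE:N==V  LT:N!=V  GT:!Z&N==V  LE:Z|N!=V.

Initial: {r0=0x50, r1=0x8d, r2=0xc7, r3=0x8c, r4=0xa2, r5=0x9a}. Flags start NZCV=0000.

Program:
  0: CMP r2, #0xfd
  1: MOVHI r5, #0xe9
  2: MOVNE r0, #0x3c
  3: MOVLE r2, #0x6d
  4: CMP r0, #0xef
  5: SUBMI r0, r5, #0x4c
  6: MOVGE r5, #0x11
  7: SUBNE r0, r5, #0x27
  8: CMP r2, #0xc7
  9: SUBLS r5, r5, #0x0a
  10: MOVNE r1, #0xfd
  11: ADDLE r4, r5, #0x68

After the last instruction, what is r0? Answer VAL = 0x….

VAL = 0xea

[0] flags=1000 → (cmp)
[1] flags=1000 HI?F → skip
[2] flags=1000 NE?T → r0=0x3c
[3] flags=1000 LE?T → r2=0x6d
[4] flags=0000 → (cmp)
[5] flags=0000 MI?F → skip
[6] flags=0000 GE?T → r5=0x11
[7] flags=0000 NE?T → r0=0xea
[8] flags=1001 → (cmp)
[9] flags=1001 LS?T → r5=0x07
[10] flags=1001 NE?T → r1=0xfd
[11] flags=1001 LE?F → skip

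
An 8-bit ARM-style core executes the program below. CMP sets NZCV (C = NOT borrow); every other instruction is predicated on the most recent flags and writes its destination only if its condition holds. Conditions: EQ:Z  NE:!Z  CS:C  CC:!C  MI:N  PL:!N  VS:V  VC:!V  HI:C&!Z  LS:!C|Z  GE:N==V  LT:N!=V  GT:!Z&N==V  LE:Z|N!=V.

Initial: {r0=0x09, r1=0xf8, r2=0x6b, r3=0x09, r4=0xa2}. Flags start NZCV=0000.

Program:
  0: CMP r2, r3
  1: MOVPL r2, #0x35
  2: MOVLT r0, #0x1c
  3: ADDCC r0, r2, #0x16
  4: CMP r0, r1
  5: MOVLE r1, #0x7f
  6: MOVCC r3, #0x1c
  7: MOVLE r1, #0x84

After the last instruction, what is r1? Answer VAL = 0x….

VAL = 0xf8

[0] flags=0010 → (cmp)
[1] flags=0010 PL?T → r2=0x35
[2] flags=0010 LT?F → skip
[3] flags=0010 CC?F → skip
[4] flags=0000 → (cmp)
[5] flags=0000 LE?F → skip
[6] flags=0000 CC?T → r3=0x1c
[7] flags=0000 LE?F → skip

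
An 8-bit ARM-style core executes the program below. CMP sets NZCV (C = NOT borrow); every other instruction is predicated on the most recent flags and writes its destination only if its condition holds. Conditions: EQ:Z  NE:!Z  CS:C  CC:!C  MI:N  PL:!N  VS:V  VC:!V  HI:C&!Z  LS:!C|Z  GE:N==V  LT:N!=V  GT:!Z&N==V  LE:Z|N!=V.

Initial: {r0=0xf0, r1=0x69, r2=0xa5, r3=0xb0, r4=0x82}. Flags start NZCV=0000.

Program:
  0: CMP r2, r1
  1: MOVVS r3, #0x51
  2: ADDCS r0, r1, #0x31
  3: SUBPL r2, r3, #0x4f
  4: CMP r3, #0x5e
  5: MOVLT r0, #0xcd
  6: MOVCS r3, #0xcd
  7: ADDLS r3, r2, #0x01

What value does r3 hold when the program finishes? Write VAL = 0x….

0: ✓ CMP  NZCV=0011
1: ✓ MOVVS  r3←0x51
2: ✓ ADDCS  r0←0x9a
3: ✓ SUBPL  r2←0x02
4: ✓ CMP  NZCV=1000
5: ✓ MOVLT  r0←0xcd
6: · MOVCS
7: ✓ ADDLS  r3←0x03

VAL = 0x03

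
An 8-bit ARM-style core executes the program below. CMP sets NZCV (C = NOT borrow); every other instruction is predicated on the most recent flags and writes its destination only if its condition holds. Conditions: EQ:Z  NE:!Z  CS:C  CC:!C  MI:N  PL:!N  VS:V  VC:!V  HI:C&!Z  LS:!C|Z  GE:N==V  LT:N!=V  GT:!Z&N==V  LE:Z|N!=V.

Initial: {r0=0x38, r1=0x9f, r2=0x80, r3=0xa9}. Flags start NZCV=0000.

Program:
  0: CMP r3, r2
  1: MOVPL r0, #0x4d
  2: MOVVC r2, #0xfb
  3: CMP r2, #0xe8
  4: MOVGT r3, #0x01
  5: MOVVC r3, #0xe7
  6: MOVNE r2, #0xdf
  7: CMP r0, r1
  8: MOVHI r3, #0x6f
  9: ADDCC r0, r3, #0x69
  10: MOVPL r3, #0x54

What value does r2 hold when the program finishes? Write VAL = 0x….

[0] flags=0010 → (cmp)
[1] flags=0010 PL?T → r0=0x4d
[2] flags=0010 VC?T → r2=0xfb
[3] flags=0010 → (cmp)
[4] flags=0010 GT?T → r3=0x01
[5] flags=0010 VC?T → r3=0xe7
[6] flags=0010 NE?T → r2=0xdf
[7] flags=1001 → (cmp)
[8] flags=1001 HI?F → skip
[9] flags=1001 CC?T → r0=0x50
[10] flags=1001 PL?F → skip

VAL = 0xdf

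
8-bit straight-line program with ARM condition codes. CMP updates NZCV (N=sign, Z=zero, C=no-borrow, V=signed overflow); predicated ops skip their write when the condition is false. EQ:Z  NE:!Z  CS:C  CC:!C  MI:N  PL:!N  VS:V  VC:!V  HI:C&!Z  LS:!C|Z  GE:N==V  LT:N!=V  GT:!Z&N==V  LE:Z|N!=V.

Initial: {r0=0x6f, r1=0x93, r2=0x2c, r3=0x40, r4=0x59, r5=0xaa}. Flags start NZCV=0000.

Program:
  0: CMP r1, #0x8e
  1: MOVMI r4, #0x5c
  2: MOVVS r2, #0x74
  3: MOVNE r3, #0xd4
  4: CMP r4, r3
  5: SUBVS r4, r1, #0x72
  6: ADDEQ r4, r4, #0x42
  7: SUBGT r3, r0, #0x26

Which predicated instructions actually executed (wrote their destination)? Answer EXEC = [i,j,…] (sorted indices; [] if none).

EXEC = [3,5,7]

[0] flags=0010 → (cmp)
[1] flags=0010 MI?F → skip
[2] flags=0010 VS?F → skip
[3] flags=0010 NE?T → r3=0xd4
[4] flags=1001 → (cmp)
[5] flags=1001 VS?T → r4=0x21
[6] flags=1001 EQ?F → skip
[7] flags=1001 GT?T → r3=0x49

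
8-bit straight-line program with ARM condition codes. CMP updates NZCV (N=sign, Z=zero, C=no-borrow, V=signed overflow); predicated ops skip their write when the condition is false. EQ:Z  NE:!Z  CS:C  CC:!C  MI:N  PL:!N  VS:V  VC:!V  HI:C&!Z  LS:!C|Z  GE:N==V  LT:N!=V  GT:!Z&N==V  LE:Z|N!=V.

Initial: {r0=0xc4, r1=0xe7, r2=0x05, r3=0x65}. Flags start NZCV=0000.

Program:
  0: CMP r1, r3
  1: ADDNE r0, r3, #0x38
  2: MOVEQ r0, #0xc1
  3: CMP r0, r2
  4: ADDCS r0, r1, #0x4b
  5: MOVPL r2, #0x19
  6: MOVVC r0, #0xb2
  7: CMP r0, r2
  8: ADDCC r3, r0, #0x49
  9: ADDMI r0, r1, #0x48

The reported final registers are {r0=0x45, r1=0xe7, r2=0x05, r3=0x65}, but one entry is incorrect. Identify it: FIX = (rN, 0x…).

FIX = (r0, 0x2f)

0: ✓ CMP  NZCV=1010
1: ✓ ADDNE  r0←0x9d
2: · MOVEQ
3: ✓ CMP  NZCV=1010
4: ✓ ADDCS  r0←0x32
5: · MOVPL
6: ✓ MOVVC  r0←0xb2
7: ✓ CMP  NZCV=1010
8: · ADDCC
9: ✓ ADDMI  r0←0x2f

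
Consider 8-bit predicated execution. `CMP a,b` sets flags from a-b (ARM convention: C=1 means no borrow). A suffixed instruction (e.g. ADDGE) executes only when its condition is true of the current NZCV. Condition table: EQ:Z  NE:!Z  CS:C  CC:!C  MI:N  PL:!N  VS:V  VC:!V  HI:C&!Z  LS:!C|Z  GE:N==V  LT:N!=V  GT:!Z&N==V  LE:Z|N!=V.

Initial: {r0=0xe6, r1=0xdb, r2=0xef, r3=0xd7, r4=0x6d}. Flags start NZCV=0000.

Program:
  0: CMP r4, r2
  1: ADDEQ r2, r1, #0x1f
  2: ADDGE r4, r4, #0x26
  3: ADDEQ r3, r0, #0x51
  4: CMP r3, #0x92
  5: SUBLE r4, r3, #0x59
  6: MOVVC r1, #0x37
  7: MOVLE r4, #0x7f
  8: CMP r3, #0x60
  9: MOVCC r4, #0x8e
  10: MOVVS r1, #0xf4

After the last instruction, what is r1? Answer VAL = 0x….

VAL = 0xf4

0: ✓ CMP  NZCV=0000
1: · ADDEQ
2: ✓ ADDGE  r4←0x93
3: · ADDEQ
4: ✓ CMP  NZCV=0010
5: · SUBLE
6: ✓ MOVVC  r1←0x37
7: · MOVLE
8: ✓ CMP  NZCV=0011
9: · MOVCC
10: ✓ MOVVS  r1←0xf4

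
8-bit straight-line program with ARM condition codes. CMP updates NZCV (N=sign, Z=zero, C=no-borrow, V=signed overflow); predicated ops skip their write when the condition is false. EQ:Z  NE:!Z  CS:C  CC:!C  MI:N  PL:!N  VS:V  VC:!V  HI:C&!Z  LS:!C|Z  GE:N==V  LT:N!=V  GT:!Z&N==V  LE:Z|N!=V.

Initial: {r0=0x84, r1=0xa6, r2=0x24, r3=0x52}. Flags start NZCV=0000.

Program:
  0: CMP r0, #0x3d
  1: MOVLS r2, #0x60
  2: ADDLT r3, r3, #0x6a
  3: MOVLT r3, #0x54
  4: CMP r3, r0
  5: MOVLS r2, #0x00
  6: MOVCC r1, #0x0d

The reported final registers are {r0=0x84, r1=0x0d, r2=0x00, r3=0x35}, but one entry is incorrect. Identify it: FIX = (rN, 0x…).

FIX = (r3, 0x54)

[0] flags=0011 → (cmp)
[1] flags=0011 LS?F → skip
[2] flags=0011 LT?T → r3=0xbc
[3] flags=0011 LT?T → r3=0x54
[4] flags=1001 → (cmp)
[5] flags=1001 LS?T → r2=0x00
[6] flags=1001 CC?T → r1=0x0d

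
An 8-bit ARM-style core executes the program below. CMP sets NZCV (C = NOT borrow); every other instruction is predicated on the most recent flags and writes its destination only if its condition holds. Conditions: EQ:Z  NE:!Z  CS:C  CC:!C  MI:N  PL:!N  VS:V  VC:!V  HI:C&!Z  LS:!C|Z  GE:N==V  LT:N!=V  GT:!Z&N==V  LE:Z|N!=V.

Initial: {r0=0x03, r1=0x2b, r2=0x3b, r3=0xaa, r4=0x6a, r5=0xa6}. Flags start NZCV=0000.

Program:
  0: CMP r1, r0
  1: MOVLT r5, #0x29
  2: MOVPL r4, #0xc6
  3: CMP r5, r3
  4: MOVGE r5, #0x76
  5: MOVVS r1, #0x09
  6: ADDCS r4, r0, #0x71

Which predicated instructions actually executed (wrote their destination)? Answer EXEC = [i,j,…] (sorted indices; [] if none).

[0] flags=0010 → (cmp)
[1] flags=0010 LT?F → skip
[2] flags=0010 PL?T → r4=0xc6
[3] flags=1000 → (cmp)
[4] flags=1000 GE?F → skip
[5] flags=1000 VS?F → skip
[6] flags=1000 CS?F → skip

EXEC = [2]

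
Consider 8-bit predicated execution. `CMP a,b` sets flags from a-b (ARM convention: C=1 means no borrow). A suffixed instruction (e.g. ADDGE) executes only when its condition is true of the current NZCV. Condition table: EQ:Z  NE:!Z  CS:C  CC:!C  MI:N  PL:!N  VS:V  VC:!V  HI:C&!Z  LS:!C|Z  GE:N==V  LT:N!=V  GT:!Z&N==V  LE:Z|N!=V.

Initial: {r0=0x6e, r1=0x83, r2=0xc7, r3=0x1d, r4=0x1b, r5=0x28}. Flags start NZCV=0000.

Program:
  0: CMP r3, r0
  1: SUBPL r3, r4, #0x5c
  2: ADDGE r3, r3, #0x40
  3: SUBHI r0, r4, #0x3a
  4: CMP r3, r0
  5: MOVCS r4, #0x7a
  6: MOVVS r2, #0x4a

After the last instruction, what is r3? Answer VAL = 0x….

VAL = 0x1d

[0] flags=1000 → (cmp)
[1] flags=1000 PL?F → skip
[2] flags=1000 GE?F → skip
[3] flags=1000 HI?F → skip
[4] flags=1000 → (cmp)
[5] flags=1000 CS?F → skip
[6] flags=1000 VS?F → skip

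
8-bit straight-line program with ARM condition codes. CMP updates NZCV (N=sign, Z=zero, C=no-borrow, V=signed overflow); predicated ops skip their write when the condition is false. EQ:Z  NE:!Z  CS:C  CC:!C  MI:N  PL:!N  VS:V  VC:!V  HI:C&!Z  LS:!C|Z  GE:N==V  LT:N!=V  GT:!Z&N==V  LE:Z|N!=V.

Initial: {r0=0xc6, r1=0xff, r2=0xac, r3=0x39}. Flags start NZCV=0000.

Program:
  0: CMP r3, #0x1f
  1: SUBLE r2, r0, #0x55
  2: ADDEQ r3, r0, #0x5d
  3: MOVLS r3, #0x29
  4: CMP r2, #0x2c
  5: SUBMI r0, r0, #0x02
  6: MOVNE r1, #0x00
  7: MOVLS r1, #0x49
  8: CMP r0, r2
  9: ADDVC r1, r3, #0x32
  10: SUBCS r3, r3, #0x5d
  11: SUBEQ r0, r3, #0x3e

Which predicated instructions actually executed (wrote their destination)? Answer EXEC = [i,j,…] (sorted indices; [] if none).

EXEC = [5,6,9,10]

[0] flags=0010 → (cmp)
[1] flags=0010 LE?F → skip
[2] flags=0010 EQ?F → skip
[3] flags=0010 LS?F → skip
[4] flags=1010 → (cmp)
[5] flags=1010 MI?T → r0=0xc4
[6] flags=1010 NE?T → r1=0x00
[7] flags=1010 LS?F → skip
[8] flags=0010 → (cmp)
[9] flags=0010 VC?T → r1=0x6b
[10] flags=0010 CS?T → r3=0xdc
[11] flags=0010 EQ?F → skip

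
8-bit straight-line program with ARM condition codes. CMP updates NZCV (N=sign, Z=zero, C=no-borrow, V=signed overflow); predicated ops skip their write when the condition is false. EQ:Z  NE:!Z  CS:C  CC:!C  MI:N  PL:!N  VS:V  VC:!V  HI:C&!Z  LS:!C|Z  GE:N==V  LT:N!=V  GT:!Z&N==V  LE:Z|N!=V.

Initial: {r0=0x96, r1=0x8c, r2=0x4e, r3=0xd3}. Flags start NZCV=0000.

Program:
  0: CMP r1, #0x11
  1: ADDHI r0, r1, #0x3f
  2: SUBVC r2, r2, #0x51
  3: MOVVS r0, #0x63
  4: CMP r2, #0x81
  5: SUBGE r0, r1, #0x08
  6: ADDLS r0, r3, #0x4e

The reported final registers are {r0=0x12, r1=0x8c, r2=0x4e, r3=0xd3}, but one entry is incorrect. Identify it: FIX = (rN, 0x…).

FIX = (r0, 0x21)

0: ✓ CMP  NZCV=0011
1: ✓ ADDHI  r0←0xcb
2: · SUBVC
3: ✓ MOVVS  r0←0x63
4: ✓ CMP  NZCV=1001
5: ✓ SUBGE  r0←0x84
6: ✓ ADDLS  r0←0x21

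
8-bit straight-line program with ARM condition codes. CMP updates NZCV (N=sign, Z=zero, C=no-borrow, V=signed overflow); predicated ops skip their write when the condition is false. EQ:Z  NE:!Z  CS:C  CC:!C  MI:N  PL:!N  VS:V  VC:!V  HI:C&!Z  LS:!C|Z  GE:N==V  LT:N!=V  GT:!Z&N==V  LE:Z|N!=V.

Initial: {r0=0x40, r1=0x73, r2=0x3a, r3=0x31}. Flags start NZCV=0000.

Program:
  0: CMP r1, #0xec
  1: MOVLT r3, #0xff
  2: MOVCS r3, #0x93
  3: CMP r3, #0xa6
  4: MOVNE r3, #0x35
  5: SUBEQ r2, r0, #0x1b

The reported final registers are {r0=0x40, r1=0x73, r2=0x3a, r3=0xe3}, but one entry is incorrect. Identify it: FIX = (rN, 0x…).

[0] flags=1001 → (cmp)
[1] flags=1001 LT?F → skip
[2] flags=1001 CS?F → skip
[3] flags=1001 → (cmp)
[4] flags=1001 NE?T → r3=0x35
[5] flags=1001 EQ?F → skip

FIX = (r3, 0x35)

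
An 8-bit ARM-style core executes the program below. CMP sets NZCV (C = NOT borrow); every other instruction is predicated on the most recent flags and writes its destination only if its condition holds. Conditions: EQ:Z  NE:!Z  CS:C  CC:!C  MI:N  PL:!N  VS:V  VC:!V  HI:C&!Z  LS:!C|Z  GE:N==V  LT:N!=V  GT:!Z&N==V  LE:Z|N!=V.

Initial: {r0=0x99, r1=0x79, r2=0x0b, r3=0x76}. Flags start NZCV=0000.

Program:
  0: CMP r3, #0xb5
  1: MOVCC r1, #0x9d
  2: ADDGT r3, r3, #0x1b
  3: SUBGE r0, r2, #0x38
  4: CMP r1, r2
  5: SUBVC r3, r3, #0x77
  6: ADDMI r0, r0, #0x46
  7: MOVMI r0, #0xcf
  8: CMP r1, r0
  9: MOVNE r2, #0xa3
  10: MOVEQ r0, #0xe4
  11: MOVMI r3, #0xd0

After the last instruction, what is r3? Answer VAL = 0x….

0: ✓ CMP  NZCV=1001
1: ✓ MOVCC  r1←0x9d
2: ✓ ADDGT  r3←0x91
3: ✓ SUBGE  r0←0xd3
4: ✓ CMP  NZCV=1010
5: ✓ SUBVC  r3←0x1a
6: ✓ ADDMI  r0←0x19
7: ✓ MOVMI  r0←0xcf
8: ✓ CMP  NZCV=1000
9: ✓ MOVNE  r2←0xa3
10: · MOVEQ
11: ✓ MOVMI  r3←0xd0

VAL = 0xd0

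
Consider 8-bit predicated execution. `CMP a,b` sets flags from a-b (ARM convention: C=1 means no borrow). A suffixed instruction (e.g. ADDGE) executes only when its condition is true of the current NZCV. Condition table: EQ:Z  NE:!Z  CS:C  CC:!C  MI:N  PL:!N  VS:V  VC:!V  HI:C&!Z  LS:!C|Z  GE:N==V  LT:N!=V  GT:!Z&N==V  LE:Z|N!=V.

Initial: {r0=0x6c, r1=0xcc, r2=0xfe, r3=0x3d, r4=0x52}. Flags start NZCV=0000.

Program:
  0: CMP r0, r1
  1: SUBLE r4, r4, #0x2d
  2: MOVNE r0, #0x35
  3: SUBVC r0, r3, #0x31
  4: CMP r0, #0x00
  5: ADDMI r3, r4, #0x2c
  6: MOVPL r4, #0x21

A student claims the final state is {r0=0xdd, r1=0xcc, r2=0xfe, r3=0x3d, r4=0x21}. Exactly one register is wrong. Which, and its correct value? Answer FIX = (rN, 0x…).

FIX = (r0, 0x35)

[0] flags=1001 → (cmp)
[1] flags=1001 LE?F → skip
[2] flags=1001 NE?T → r0=0x35
[3] flags=1001 VC?F → skip
[4] flags=0010 → (cmp)
[5] flags=0010 MI?F → skip
[6] flags=0010 PL?T → r4=0x21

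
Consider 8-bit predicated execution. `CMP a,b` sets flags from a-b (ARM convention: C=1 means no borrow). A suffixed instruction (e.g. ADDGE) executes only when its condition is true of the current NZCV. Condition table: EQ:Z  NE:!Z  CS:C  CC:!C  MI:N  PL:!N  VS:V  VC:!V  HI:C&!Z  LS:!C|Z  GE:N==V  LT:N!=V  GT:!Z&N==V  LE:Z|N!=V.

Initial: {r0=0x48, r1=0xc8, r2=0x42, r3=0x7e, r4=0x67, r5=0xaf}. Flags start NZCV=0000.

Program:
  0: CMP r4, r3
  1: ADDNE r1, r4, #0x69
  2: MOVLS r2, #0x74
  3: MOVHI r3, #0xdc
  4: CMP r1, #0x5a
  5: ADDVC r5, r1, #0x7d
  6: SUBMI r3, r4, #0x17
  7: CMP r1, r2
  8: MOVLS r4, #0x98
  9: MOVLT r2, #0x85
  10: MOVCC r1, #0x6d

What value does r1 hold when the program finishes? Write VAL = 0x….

[0] flags=1000 → (cmp)
[1] flags=1000 NE?T → r1=0xd0
[2] flags=1000 LS?T → r2=0x74
[3] flags=1000 HI?F → skip
[4] flags=0011 → (cmp)
[5] flags=0011 VC?F → skip
[6] flags=0011 MI?F → skip
[7] flags=0011 → (cmp)
[8] flags=0011 LS?F → skip
[9] flags=0011 LT?T → r2=0x85
[10] flags=0011 CC?F → skip

VAL = 0xd0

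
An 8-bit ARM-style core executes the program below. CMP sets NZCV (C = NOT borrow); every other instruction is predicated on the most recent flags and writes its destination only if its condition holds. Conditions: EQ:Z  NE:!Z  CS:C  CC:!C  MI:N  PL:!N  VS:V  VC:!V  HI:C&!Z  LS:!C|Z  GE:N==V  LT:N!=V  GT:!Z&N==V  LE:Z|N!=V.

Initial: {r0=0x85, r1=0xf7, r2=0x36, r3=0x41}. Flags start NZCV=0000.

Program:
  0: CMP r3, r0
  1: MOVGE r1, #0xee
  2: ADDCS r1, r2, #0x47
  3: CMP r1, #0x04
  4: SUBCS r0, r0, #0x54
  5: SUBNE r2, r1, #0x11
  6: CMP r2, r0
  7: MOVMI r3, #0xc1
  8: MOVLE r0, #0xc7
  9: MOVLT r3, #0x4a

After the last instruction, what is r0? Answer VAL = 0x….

VAL = 0xc7

0: ✓ CMP  NZCV=1001
1: ✓ MOVGE  r1←0xee
2: · ADDCS
3: ✓ CMP  NZCV=1010
4: ✓ SUBCS  r0←0x31
5: ✓ SUBNE  r2←0xdd
6: ✓ CMP  NZCV=1010
7: ✓ MOVMI  r3←0xc1
8: ✓ MOVLE  r0←0xc7
9: ✓ MOVLT  r3←0x4a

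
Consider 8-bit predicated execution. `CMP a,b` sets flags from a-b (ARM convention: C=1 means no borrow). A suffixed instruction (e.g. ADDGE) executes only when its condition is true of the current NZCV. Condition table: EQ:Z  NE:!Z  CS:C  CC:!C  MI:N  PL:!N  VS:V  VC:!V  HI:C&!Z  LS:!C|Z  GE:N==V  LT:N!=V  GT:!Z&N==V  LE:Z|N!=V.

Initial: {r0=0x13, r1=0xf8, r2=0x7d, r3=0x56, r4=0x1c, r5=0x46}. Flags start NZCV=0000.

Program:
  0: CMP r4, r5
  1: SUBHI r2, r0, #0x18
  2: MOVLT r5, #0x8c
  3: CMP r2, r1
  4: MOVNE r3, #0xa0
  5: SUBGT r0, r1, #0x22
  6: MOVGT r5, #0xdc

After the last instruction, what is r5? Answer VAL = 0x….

VAL = 0xdc

[0] flags=1000 → (cmp)
[1] flags=1000 HI?F → skip
[2] flags=1000 LT?T → r5=0x8c
[3] flags=1001 → (cmp)
[4] flags=1001 NE?T → r3=0xa0
[5] flags=1001 GT?T → r0=0xd6
[6] flags=1001 GT?T → r5=0xdc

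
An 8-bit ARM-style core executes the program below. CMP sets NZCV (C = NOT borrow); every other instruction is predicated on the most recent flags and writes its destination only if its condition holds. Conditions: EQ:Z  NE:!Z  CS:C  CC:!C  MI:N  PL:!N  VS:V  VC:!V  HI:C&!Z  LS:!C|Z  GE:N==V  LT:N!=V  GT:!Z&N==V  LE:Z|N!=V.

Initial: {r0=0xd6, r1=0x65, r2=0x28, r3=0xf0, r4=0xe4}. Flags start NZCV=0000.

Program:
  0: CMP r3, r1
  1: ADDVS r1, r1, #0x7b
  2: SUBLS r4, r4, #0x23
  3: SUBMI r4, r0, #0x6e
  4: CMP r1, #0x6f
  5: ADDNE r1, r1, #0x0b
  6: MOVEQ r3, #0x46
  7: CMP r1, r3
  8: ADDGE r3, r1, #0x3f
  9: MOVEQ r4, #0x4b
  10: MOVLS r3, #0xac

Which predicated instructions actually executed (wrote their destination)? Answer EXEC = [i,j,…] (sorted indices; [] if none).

EXEC = [3,5,8,10]

[0] flags=1010 → (cmp)
[1] flags=1010 VS?F → skip
[2] flags=1010 LS?F → skip
[3] flags=1010 MI?T → r4=0x68
[4] flags=1000 → (cmp)
[5] flags=1000 NE?T → r1=0x70
[6] flags=1000 EQ?F → skip
[7] flags=1001 → (cmp)
[8] flags=1001 GE?T → r3=0xaf
[9] flags=1001 EQ?F → skip
[10] flags=1001 LS?T → r3=0xac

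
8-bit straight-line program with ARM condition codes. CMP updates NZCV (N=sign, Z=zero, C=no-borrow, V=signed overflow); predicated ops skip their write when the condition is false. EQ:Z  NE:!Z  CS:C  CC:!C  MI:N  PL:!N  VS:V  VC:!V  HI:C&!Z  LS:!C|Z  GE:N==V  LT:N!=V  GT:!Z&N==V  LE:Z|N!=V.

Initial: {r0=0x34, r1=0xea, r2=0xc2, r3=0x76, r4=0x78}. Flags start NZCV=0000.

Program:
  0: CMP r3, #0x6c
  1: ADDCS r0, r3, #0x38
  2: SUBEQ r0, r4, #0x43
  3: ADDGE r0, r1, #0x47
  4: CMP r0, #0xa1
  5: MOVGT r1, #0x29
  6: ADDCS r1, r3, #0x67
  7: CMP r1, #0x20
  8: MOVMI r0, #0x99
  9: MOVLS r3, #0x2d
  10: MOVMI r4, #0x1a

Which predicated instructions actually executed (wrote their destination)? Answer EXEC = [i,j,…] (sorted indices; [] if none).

[0] flags=0010 → (cmp)
[1] flags=0010 CS?T → r0=0xae
[2] flags=0010 EQ?F → skip
[3] flags=0010 GE?T → r0=0x31
[4] flags=1001 → (cmp)
[5] flags=1001 GT?T → r1=0x29
[6] flags=1001 CS?F → skip
[7] flags=0010 → (cmp)
[8] flags=0010 MI?F → skip
[9] flags=0010 LS?F → skip
[10] flags=0010 MI?F → skip

EXEC = [1,3,5]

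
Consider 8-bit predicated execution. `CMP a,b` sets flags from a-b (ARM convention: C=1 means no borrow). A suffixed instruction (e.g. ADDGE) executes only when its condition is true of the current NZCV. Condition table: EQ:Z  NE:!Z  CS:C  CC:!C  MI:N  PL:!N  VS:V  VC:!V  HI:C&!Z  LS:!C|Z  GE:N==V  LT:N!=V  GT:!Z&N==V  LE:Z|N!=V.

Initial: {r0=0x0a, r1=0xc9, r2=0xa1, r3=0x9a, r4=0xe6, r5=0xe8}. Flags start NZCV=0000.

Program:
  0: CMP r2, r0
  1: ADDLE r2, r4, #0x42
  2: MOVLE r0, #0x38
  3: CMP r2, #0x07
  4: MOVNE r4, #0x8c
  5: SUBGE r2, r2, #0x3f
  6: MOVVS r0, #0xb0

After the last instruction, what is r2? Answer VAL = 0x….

0: ✓ CMP  NZCV=1010
1: ✓ ADDLE  r2←0x28
2: ✓ MOVLE  r0←0x38
3: ✓ CMP  NZCV=0010
4: ✓ MOVNE  r4←0x8c
5: ✓ SUBGE  r2←0xe9
6: · MOVVS

VAL = 0xe9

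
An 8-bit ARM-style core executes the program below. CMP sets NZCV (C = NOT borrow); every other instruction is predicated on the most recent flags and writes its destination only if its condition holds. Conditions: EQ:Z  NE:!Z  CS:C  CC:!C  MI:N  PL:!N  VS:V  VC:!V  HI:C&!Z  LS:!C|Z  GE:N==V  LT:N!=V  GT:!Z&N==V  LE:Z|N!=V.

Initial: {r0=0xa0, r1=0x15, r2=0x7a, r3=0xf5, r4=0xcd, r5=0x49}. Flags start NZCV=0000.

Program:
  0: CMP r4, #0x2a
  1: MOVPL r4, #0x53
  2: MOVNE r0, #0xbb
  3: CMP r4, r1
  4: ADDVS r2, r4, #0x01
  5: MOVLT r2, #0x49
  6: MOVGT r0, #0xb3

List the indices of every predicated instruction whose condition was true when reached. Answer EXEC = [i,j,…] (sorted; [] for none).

EXEC = [2,5]

[0] flags=1010 → (cmp)
[1] flags=1010 PL?F → skip
[2] flags=1010 NE?T → r0=0xbb
[3] flags=1010 → (cmp)
[4] flags=1010 VS?F → skip
[5] flags=1010 LT?T → r2=0x49
[6] flags=1010 GT?F → skip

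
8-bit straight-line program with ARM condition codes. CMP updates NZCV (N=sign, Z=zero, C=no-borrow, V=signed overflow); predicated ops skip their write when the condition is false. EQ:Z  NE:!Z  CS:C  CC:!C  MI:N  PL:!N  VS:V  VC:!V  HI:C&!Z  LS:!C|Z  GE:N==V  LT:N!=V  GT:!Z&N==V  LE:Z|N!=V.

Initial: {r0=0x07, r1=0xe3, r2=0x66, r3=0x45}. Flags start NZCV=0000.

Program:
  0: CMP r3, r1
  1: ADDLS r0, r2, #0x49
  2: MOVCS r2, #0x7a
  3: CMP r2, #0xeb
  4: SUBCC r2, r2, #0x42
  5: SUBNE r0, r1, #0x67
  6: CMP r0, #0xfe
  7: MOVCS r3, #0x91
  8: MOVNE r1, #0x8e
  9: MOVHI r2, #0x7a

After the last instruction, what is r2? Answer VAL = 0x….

VAL = 0x24

[0] flags=0000 → (cmp)
[1] flags=0000 LS?T → r0=0xaf
[2] flags=0000 CS?F → skip
[3] flags=0000 → (cmp)
[4] flags=0000 CC?T → r2=0x24
[5] flags=0000 NE?T → r0=0x7c
[6] flags=0000 → (cmp)
[7] flags=0000 CS?F → skip
[8] flags=0000 NE?T → r1=0x8e
[9] flags=0000 HI?F → skip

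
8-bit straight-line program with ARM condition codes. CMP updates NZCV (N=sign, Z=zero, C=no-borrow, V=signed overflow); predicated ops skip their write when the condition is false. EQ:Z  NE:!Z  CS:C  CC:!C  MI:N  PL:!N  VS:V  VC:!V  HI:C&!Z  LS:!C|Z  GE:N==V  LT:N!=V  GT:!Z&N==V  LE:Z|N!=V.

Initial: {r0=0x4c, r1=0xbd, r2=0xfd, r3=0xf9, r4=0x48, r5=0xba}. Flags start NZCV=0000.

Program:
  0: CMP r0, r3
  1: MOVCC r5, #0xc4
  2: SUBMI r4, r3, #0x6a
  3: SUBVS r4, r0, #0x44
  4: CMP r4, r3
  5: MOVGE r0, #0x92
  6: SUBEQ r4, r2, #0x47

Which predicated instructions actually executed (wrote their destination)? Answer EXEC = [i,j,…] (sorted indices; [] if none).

EXEC = [1,5]

[0] flags=0000 → (cmp)
[1] flags=0000 CC?T → r5=0xc4
[2] flags=0000 MI?F → skip
[3] flags=0000 VS?F → skip
[4] flags=0000 → (cmp)
[5] flags=0000 GE?T → r0=0x92
[6] flags=0000 EQ?F → skip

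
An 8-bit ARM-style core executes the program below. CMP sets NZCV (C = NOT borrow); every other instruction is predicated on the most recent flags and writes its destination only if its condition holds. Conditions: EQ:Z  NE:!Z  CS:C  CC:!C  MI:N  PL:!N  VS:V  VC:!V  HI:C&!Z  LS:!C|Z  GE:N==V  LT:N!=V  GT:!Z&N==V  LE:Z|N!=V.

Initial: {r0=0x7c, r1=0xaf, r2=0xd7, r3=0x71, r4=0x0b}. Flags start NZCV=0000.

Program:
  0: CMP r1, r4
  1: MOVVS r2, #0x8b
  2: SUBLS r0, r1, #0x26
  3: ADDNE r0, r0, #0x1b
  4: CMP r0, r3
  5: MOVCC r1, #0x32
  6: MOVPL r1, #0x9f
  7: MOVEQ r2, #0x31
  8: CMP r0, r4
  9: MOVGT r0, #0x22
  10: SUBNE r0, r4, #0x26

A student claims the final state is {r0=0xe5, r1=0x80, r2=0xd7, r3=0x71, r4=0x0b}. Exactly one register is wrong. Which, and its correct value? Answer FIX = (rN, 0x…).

0: ✓ CMP  NZCV=1010
1: · MOVVS
2: · SUBLS
3: ✓ ADDNE  r0←0x97
4: ✓ CMP  NZCV=0011
5: · MOVCC
6: ✓ MOVPL  r1←0x9f
7: · MOVEQ
8: ✓ CMP  NZCV=1010
9: · MOVGT
10: ✓ SUBNE  r0←0xe5

FIX = (r1, 0x9f)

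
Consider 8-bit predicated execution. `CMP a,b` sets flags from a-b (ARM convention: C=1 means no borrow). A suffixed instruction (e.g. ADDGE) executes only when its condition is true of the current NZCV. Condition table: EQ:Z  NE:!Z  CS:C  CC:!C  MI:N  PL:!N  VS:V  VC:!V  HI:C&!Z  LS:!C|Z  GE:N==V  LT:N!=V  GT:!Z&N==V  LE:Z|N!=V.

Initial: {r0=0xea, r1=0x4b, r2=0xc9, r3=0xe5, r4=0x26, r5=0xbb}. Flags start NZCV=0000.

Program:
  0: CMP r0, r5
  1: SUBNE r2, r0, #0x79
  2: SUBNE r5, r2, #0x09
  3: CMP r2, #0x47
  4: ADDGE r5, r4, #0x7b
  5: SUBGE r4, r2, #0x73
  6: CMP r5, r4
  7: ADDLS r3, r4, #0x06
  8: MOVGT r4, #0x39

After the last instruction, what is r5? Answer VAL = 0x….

[0] flags=0010 → (cmp)
[1] flags=0010 NE?T → r2=0x71
[2] flags=0010 NE?T → r5=0x68
[3] flags=0010 → (cmp)
[4] flags=0010 GE?T → r5=0xa1
[5] flags=0010 GE?T → r4=0xfe
[6] flags=1000 → (cmp)
[7] flags=1000 LS?T → r3=0x04
[8] flags=1000 GT?F → skip

VAL = 0xa1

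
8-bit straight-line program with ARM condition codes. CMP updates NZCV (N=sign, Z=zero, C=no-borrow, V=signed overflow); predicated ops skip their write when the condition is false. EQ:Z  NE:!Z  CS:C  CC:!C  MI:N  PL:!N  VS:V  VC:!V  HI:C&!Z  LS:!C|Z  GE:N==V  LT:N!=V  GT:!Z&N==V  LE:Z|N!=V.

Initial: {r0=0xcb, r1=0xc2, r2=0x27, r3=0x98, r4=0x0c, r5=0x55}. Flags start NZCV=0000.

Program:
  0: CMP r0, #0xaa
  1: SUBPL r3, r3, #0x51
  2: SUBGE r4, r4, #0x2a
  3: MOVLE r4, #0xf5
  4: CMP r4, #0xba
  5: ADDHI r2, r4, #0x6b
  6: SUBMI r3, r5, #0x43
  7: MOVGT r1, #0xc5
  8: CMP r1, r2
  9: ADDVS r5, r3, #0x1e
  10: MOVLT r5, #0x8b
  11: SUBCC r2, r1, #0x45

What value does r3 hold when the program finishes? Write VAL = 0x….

[0] flags=0010 → (cmp)
[1] flags=0010 PL?T → r3=0x47
[2] flags=0010 GE?T → r4=0xe2
[3] flags=0010 LE?F → skip
[4] flags=0010 → (cmp)
[5] flags=0010 HI?T → r2=0x4d
[6] flags=0010 MI?F → skip
[7] flags=0010 GT?T → r1=0xc5
[8] flags=0011 → (cmp)
[9] flags=0011 VS?T → r5=0x65
[10] flags=0011 LT?T → r5=0x8b
[11] flags=0011 CC?F → skip

VAL = 0x47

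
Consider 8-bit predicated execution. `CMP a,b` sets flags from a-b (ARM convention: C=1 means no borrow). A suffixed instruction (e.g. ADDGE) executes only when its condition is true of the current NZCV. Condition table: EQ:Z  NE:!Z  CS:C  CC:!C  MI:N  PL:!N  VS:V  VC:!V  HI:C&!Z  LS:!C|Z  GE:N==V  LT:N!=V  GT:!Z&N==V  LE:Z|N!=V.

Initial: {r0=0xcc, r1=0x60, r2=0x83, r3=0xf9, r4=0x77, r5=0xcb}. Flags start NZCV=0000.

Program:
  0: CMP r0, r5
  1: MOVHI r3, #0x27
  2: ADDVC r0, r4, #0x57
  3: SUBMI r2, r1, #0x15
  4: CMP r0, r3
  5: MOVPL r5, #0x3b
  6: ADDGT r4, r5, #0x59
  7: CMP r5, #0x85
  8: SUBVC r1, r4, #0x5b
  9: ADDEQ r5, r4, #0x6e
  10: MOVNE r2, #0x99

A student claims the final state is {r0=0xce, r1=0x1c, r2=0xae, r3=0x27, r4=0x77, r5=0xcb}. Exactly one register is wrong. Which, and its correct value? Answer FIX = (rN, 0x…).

0: ✓ CMP  NZCV=0010
1: ✓ MOVHI  r3←0x27
2: ✓ ADDVC  r0←0xce
3: · SUBMI
4: ✓ CMP  NZCV=1010
5: · MOVPL
6: · ADDGT
7: ✓ CMP  NZCV=0010
8: ✓ SUBVC  r1←0x1c
9: · ADDEQ
10: ✓ MOVNE  r2←0x99

FIX = (r2, 0x99)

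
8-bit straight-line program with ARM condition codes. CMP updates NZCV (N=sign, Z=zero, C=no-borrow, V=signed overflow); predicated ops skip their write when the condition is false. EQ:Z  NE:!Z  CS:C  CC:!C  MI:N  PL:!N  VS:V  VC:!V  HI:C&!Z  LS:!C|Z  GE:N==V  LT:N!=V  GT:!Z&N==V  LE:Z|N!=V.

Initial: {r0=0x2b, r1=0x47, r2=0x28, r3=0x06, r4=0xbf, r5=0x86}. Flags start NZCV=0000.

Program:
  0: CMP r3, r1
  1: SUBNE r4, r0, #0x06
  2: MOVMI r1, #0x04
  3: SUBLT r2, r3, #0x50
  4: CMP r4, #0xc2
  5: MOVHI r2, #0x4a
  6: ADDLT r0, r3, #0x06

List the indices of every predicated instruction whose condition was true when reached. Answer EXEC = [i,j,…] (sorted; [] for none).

0: ✓ CMP  NZCV=1000
1: ✓ SUBNE  r4←0x25
2: ✓ MOVMI  r1←0x04
3: ✓ SUBLT  r2←0xb6
4: ✓ CMP  NZCV=0000
5: · MOVHI
6: · ADDLT

EXEC = [1,2,3]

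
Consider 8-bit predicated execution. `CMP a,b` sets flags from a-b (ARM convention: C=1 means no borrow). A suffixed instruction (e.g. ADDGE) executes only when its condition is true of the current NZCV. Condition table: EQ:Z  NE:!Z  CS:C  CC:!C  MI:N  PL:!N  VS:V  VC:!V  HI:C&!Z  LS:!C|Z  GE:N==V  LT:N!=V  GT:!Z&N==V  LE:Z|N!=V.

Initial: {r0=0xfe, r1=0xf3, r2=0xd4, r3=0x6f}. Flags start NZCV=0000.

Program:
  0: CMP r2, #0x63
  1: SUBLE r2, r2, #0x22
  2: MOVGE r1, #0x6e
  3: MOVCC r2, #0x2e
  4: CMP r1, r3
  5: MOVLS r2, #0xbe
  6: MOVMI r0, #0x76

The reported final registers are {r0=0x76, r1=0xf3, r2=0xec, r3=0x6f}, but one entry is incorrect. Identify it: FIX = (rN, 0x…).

0: ✓ CMP  NZCV=0011
1: ✓ SUBLE  r2←0xb2
2: · MOVGE
3: · MOVCC
4: ✓ CMP  NZCV=1010
5: · MOVLS
6: ✓ MOVMI  r0←0x76

FIX = (r2, 0xb2)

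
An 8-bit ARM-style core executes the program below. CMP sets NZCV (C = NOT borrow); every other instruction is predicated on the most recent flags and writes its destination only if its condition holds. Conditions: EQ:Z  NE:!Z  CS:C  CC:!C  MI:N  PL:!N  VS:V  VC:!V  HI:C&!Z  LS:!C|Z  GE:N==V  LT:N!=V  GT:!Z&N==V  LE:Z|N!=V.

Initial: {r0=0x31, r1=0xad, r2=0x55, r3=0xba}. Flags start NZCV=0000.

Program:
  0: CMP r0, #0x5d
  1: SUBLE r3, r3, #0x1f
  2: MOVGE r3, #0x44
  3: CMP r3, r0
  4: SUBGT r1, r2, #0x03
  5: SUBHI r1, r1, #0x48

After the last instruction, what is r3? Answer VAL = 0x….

0: ✓ CMP  NZCV=1000
1: ✓ SUBLE  r3←0x9b
2: · MOVGE
3: ✓ CMP  NZCV=0011
4: · SUBGT
5: ✓ SUBHI  r1←0x65

VAL = 0x9b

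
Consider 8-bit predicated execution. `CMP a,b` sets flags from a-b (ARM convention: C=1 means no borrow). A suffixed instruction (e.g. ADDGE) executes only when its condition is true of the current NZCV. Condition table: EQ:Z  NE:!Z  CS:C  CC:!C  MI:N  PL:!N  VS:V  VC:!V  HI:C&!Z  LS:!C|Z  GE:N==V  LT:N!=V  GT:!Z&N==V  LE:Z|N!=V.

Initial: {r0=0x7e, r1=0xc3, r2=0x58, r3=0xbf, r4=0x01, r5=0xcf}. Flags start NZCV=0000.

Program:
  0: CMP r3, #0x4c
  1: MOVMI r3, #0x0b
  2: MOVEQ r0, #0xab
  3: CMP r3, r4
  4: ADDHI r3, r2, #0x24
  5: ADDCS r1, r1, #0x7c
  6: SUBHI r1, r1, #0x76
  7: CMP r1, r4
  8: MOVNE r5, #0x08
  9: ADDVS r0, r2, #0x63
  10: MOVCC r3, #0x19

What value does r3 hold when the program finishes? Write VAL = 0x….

[0] flags=0011 → (cmp)
[1] flags=0011 MI?F → skip
[2] flags=0011 EQ?F → skip
[3] flags=1010 → (cmp)
[4] flags=1010 HI?T → r3=0x7c
[5] flags=1010 CS?T → r1=0x3f
[6] flags=1010 HI?T → r1=0xc9
[7] flags=1010 → (cmp)
[8] flags=1010 NE?T → r5=0x08
[9] flags=1010 VS?F → skip
[10] flags=1010 CC?F → skip

VAL = 0x7c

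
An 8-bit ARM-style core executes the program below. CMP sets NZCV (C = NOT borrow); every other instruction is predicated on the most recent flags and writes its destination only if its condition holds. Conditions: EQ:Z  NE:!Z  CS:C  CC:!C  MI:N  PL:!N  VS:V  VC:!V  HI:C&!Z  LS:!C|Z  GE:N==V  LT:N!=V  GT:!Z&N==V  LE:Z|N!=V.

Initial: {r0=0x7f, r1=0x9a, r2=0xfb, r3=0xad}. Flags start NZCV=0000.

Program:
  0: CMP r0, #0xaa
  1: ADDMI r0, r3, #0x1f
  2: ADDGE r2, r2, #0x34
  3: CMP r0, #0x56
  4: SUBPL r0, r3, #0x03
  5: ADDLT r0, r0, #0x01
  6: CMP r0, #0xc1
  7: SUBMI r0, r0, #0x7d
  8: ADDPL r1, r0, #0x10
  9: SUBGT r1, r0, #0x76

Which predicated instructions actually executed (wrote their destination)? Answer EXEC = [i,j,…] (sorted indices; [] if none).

EXEC = [1,2,4,5,7]

[0] flags=1001 → (cmp)
[1] flags=1001 MI?T → r0=0xcc
[2] flags=1001 GE?T → r2=0x2f
[3] flags=0011 → (cmp)
[4] flags=0011 PL?T → r0=0xaa
[5] flags=0011 LT?T → r0=0xab
[6] flags=1000 → (cmp)
[7] flags=1000 MI?T → r0=0x2e
[8] flags=1000 PL?F → skip
[9] flags=1000 GT?F → skip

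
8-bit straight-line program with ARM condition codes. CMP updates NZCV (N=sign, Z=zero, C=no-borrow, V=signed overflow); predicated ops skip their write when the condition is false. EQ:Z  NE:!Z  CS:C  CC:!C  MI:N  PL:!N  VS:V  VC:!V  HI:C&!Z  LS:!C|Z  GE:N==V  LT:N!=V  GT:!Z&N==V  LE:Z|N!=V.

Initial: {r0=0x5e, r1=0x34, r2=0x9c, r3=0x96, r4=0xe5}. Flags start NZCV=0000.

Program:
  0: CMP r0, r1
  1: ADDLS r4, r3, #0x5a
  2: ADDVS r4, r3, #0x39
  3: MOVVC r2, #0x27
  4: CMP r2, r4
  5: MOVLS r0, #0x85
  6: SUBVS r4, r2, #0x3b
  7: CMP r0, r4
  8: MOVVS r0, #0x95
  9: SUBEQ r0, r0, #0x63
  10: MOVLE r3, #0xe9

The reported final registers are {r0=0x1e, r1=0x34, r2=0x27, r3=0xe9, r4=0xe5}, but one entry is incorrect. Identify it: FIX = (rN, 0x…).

FIX = (r0, 0x85)

0: ✓ CMP  NZCV=0010
1: · ADDLS
2: · ADDVS
3: ✓ MOVVC  r2←0x27
4: ✓ CMP  NZCV=0000
5: ✓ MOVLS  r0←0x85
6: · SUBVS
7: ✓ CMP  NZCV=1000
8: · MOVVS
9: · SUBEQ
10: ✓ MOVLE  r3←0xe9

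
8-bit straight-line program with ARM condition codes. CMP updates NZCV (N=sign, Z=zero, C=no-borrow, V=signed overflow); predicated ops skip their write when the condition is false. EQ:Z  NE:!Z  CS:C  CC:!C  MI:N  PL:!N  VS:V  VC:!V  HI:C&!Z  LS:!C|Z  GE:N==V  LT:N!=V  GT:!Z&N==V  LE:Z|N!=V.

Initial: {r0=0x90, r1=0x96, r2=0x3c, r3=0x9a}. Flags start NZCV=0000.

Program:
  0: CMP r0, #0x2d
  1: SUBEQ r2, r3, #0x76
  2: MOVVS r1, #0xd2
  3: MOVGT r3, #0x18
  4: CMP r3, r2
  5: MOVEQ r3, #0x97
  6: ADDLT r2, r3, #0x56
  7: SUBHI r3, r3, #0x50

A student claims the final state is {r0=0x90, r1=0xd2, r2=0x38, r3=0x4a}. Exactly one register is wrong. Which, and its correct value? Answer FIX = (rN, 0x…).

0: ✓ CMP  NZCV=0011
1: · SUBEQ
2: ✓ MOVVS  r1←0xd2
3: · MOVGT
4: ✓ CMP  NZCV=0011
5: · MOVEQ
6: ✓ ADDLT  r2←0xf0
7: ✓ SUBHI  r3←0x4a

FIX = (r2, 0xf0)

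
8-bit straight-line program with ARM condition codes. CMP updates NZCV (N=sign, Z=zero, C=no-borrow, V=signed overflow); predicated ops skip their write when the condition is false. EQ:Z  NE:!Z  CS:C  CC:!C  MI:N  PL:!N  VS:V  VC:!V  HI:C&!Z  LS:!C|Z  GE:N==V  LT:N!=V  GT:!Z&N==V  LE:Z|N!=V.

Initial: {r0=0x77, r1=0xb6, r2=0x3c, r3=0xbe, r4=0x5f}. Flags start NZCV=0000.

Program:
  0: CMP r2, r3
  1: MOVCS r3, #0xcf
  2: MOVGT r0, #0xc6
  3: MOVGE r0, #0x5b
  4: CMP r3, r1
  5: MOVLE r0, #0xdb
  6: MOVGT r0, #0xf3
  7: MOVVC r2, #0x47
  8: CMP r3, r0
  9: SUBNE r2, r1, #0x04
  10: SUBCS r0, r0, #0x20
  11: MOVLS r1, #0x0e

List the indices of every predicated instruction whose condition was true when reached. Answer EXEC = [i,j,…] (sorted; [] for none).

0: ✓ CMP  NZCV=0000
1: · MOVCS
2: ✓ MOVGT  r0←0xc6
3: ✓ MOVGE  r0←0x5b
4: ✓ CMP  NZCV=0010
5: · MOVLE
6: ✓ MOVGT  r0←0xf3
7: ✓ MOVVC  r2←0x47
8: ✓ CMP  NZCV=1000
9: ✓ SUBNE  r2←0xb2
10: · SUBCS
11: ✓ MOVLS  r1←0x0e

EXEC = [2,3,6,7,9,11]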